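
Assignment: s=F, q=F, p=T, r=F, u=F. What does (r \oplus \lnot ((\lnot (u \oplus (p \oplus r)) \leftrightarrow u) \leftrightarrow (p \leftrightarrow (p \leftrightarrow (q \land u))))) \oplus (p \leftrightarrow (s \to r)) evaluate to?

p \oplus r = T \oplus F = T
u \oplus (p \oplus r) = F \oplus T = T
\lnot (u \oplus (p \oplus r)) = \lnot T = F
\lnot (u \oplus (p \oplus r)) \leftrightarrow u = F \leftrightarrow F = T
q \land u = F \land F = F
p \leftrightarrow (q \land u) = T \leftrightarrow F = F
p \leftrightarrow (p \leftrightarrow (q \land u)) = T \leftrightarrow F = F
(\lnot (u \oplus (p \oplus r)) \leftrightarrow u) \leftrightarrow (p \leftrightarrow (p \leftrightarrow (q \land u))) = T \leftrightarrow F = F
\lnot ((\lnot (u \oplus (p \oplus r)) \leftrightarrow u) \leftrightarrow (p \leftrightarrow (p \leftrightarrow (q \land u)))) = \lnot F = T
r \oplus \lnot ((\lnot (u \oplus (p \oplus r)) \leftrightarrow u) \leftrightarrow (p \leftrightarrow (p \leftrightarrow (q \land u)))) = F \oplus T = T
s \to r = F \to F = T
p \leftrightarrow (s \to r) = T \leftrightarrow T = T
(r \oplus \lnot ((\lnot (u \oplus (p \oplus r)) \leftrightarrow u) \leftrightarrow (p \leftrightarrow (p \leftrightarrow (q \land u))))) \oplus (p \leftrightarrow (s \to r)) = T \oplus T = F

F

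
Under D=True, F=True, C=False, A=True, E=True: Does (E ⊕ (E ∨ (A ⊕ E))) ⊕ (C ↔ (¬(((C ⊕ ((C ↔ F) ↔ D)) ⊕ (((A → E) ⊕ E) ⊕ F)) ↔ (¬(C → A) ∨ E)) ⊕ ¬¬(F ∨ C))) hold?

False

A ⊕ E = True ⊕ True = False
E ∨ (A ⊕ E) = True ∨ False = True
E ⊕ (E ∨ (A ⊕ E)) = True ⊕ True = False
C ↔ F = False ↔ True = False
(C ↔ F) ↔ D = False ↔ True = False
C ⊕ ((C ↔ F) ↔ D) = False ⊕ False = False
A → E = True → True = True
(A → E) ⊕ E = True ⊕ True = False
((A → E) ⊕ E) ⊕ F = False ⊕ True = True
(C ⊕ ((C ↔ F) ↔ D)) ⊕ (((A → E) ⊕ E) ⊕ F) = False ⊕ True = True
C → A = False → True = True
¬(C → A) = ¬True = False
¬(C → A) ∨ E = False ∨ True = True
((C ⊕ ((C ↔ F) ↔ D)) ⊕ (((A → E) ⊕ E) ⊕ F)) ↔ (¬(C → A) ∨ E) = True ↔ True = True
¬(((C ⊕ ((C ↔ F) ↔ D)) ⊕ (((A → E) ⊕ E) ⊕ F)) ↔ (¬(C → A) ∨ E)) = ¬True = False
F ∨ C = True ∨ False = True
¬(F ∨ C) = ¬True = False
¬¬(F ∨ C) = ¬False = True
¬(((C ⊕ ((C ↔ F) ↔ D)) ⊕ (((A → E) ⊕ E) ⊕ F)) ↔ (¬(C → A) ∨ E)) ⊕ ¬¬(F ∨ C) = False ⊕ True = True
C ↔ (¬(((C ⊕ ((C ↔ F) ↔ D)) ⊕ (((A → E) ⊕ E) ⊕ F)) ↔ (¬(C → A) ∨ E)) ⊕ ¬¬(F ∨ C)) = False ↔ True = False
(E ⊕ (E ∨ (A ⊕ E))) ⊕ (C ↔ (¬(((C ⊕ ((C ↔ F) ↔ D)) ⊕ (((A → E) ⊕ E) ⊕ F)) ↔ (¬(C → A) ∨ E)) ⊕ ¬¬(F ∨ C))) = False ⊕ False = False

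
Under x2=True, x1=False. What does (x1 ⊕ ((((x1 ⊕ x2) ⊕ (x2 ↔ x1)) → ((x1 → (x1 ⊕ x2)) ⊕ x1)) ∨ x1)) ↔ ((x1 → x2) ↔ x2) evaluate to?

x1 ⊕ x2 = False ⊕ True = True
x2 ↔ x1 = True ↔ False = False
(x1 ⊕ x2) ⊕ (x2 ↔ x1) = True ⊕ False = True
x1 ⊕ x2 = False ⊕ True = True
x1 → (x1 ⊕ x2) = False → True = True
(x1 → (x1 ⊕ x2)) ⊕ x1 = True ⊕ False = True
((x1 ⊕ x2) ⊕ (x2 ↔ x1)) → ((x1 → (x1 ⊕ x2)) ⊕ x1) = True → True = True
(((x1 ⊕ x2) ⊕ (x2 ↔ x1)) → ((x1 → (x1 ⊕ x2)) ⊕ x1)) ∨ x1 = True ∨ False = True
x1 ⊕ ((((x1 ⊕ x2) ⊕ (x2 ↔ x1)) → ((x1 → (x1 ⊕ x2)) ⊕ x1)) ∨ x1) = False ⊕ True = True
x1 → x2 = False → True = True
(x1 → x2) ↔ x2 = True ↔ True = True
(x1 ⊕ ((((x1 ⊕ x2) ⊕ (x2 ↔ x1)) → ((x1 → (x1 ⊕ x2)) ⊕ x1)) ∨ x1)) ↔ ((x1 → x2) ↔ x2) = True ↔ True = True

True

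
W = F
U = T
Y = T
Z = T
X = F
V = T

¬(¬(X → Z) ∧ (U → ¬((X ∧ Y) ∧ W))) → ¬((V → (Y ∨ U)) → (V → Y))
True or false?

F

Substituting W=F, U=T, Y=T, Z=T, X=F, V=T:
X → Z = F → T = T
¬(X → Z) = ¬T = F
X ∧ Y = F ∧ T = F
(X ∧ Y) ∧ W = F ∧ F = F
¬((X ∧ Y) ∧ W) = ¬F = T
U → ¬((X ∧ Y) ∧ W) = T → T = T
¬(X → Z) ∧ (U → ¬((X ∧ Y) ∧ W)) = F ∧ T = F
¬(¬(X → Z) ∧ (U → ¬((X ∧ Y) ∧ W))) = ¬F = T
Y ∨ U = T ∨ T = T
V → (Y ∨ U) = T → T = T
V → Y = T → T = T
(V → (Y ∨ U)) → (V → Y) = T → T = T
¬((V → (Y ∨ U)) → (V → Y)) = ¬T = F
¬(¬(X → Z) ∧ (U → ¬((X ∧ Y) ∧ W))) → ¬((V → (Y ∨ U)) → (V → Y)) = T → F = F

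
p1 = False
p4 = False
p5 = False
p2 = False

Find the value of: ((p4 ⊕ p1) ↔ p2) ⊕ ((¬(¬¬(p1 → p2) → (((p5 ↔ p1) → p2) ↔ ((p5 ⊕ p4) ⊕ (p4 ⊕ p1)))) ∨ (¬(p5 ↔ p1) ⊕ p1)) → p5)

p4 ⊕ p1 = False ⊕ False = False
(p4 ⊕ p1) ↔ p2 = False ↔ False = True
p1 → p2 = False → False = True
¬(p1 → p2) = ¬True = False
¬¬(p1 → p2) = ¬False = True
p5 ↔ p1 = False ↔ False = True
(p5 ↔ p1) → p2 = True → False = False
p5 ⊕ p4 = False ⊕ False = False
p4 ⊕ p1 = False ⊕ False = False
(p5 ⊕ p4) ⊕ (p4 ⊕ p1) = False ⊕ False = False
((p5 ↔ p1) → p2) ↔ ((p5 ⊕ p4) ⊕ (p4 ⊕ p1)) = False ↔ False = True
¬¬(p1 → p2) → (((p5 ↔ p1) → p2) ↔ ((p5 ⊕ p4) ⊕ (p4 ⊕ p1))) = True → True = True
¬(¬¬(p1 → p2) → (((p5 ↔ p1) → p2) ↔ ((p5 ⊕ p4) ⊕ (p4 ⊕ p1)))) = ¬True = False
p5 ↔ p1 = False ↔ False = True
¬(p5 ↔ p1) = ¬True = False
¬(p5 ↔ p1) ⊕ p1 = False ⊕ False = False
¬(¬¬(p1 → p2) → (((p5 ↔ p1) → p2) ↔ ((p5 ⊕ p4) ⊕ (p4 ⊕ p1)))) ∨ (¬(p5 ↔ p1) ⊕ p1) = False ∨ False = False
(¬(¬¬(p1 → p2) → (((p5 ↔ p1) → p2) ↔ ((p5 ⊕ p4) ⊕ (p4 ⊕ p1)))) ∨ (¬(p5 ↔ p1) ⊕ p1)) → p5 = False → False = True
((p4 ⊕ p1) ↔ p2) ⊕ ((¬(¬¬(p1 → p2) → (((p5 ↔ p1) → p2) ↔ ((p5 ⊕ p4) ⊕ (p4 ⊕ p1)))) ∨ (¬(p5 ↔ p1) ⊕ p1)) → p5) = True ⊕ True = False

False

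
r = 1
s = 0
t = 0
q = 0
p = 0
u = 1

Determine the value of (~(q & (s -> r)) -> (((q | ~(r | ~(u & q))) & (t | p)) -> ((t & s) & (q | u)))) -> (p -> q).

1

Substituting r=1, s=0, t=0, q=0, p=0, u=1:
s -> r = 0 -> 1 = 1
q & (s -> r) = 0 & 1 = 0
~(q & (s -> r)) = ~0 = 1
u & q = 1 & 0 = 0
~(u & q) = ~0 = 1
r | ~(u & q) = 1 | 1 = 1
~(r | ~(u & q)) = ~1 = 0
q | ~(r | ~(u & q)) = 0 | 0 = 0
t | p = 0 | 0 = 0
(q | ~(r | ~(u & q))) & (t | p) = 0 & 0 = 0
t & s = 0 & 0 = 0
q | u = 0 | 1 = 1
(t & s) & (q | u) = 0 & 1 = 0
((q | ~(r | ~(u & q))) & (t | p)) -> ((t & s) & (q | u)) = 0 -> 0 = 1
~(q & (s -> r)) -> (((q | ~(r | ~(u & q))) & (t | p)) -> ((t & s) & (q | u))) = 1 -> 1 = 1
p -> q = 0 -> 0 = 1
(~(q & (s -> r)) -> (((q | ~(r | ~(u & q))) & (t | p)) -> ((t & s) & (q | u)))) -> (p -> q) = 1 -> 1 = 1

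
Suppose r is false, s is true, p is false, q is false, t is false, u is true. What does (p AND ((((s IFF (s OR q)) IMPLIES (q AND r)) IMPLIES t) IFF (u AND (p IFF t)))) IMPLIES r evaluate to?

true

Substituting r=false, s=true, p=false, q=false, t=false, u=true:
s OR q = true OR false = true
s IFF (s OR q) = true IFF true = true
q AND r = false AND false = false
(s IFF (s OR q)) IMPLIES (q AND r) = true IMPLIES false = false
((s IFF (s OR q)) IMPLIES (q AND r)) IMPLIES t = false IMPLIES false = true
p IFF t = false IFF false = true
u AND (p IFF t) = true AND true = true
(((s IFF (s OR q)) IMPLIES (q AND r)) IMPLIES t) IFF (u AND (p IFF t)) = true IFF true = true
p AND ((((s IFF (s OR q)) IMPLIES (q AND r)) IMPLIES t) IFF (u AND (p IFF t))) = false AND true = false
(p AND ((((s IFF (s OR q)) IMPLIES (q AND r)) IMPLIES t) IFF (u AND (p IFF t)))) IMPLIES r = false IMPLIES false = true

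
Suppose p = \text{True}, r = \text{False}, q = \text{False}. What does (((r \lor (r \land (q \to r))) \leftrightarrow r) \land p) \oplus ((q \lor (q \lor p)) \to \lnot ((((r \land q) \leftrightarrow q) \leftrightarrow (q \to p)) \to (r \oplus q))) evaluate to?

\text{False}

Substituting p=\text{True}, r=\text{False}, q=\text{False}:
q \to r = \text{False} \to \text{False} = \text{True}
r \land (q \to r) = \text{False} \land \text{True} = \text{False}
r \lor (r \land (q \to r)) = \text{False} \lor \text{False} = \text{False}
(r \lor (r \land (q \to r))) \leftrightarrow r = \text{False} \leftrightarrow \text{False} = \text{True}
((r \lor (r \land (q \to r))) \leftrightarrow r) \land p = \text{True} \land \text{True} = \text{True}
q \lor p = \text{False} \lor \text{True} = \text{True}
q \lor (q \lor p) = \text{False} \lor \text{True} = \text{True}
r \land q = \text{False} \land \text{False} = \text{False}
(r \land q) \leftrightarrow q = \text{False} \leftrightarrow \text{False} = \text{True}
q \to p = \text{False} \to \text{True} = \text{True}
((r \land q) \leftrightarrow q) \leftrightarrow (q \to p) = \text{True} \leftrightarrow \text{True} = \text{True}
r \oplus q = \text{False} \oplus \text{False} = \text{False}
(((r \land q) \leftrightarrow q) \leftrightarrow (q \to p)) \to (r \oplus q) = \text{True} \to \text{False} = \text{False}
\lnot ((((r \land q) \leftrightarrow q) \leftrightarrow (q \to p)) \to (r \oplus q)) = \lnot \text{False} = \text{True}
(q \lor (q \lor p)) \to \lnot ((((r \land q) \leftrightarrow q) \leftrightarrow (q \to p)) \to (r \oplus q)) = \text{True} \to \text{True} = \text{True}
(((r \lor (r \land (q \to r))) \leftrightarrow r) \land p) \oplus ((q \lor (q \lor p)) \to \lnot ((((r \land q) \leftrightarrow q) \leftrightarrow (q \to p)) \to (r \oplus q))) = \text{True} \oplus \text{True} = \text{False}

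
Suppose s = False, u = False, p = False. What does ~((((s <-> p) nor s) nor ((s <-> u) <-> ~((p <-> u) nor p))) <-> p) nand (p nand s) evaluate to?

True

Substituting s=False, u=False, p=False:
s <-> p = False <-> False = True
(s <-> p) nor s = True nor False = False
s <-> u = False <-> False = True
p <-> u = False <-> False = True
(p <-> u) nor p = True nor False = False
~((p <-> u) nor p) = ~False = True
(s <-> u) <-> ~((p <-> u) nor p) = True <-> True = True
((s <-> p) nor s) nor ((s <-> u) <-> ~((p <-> u) nor p)) = False nor True = False
(((s <-> p) nor s) nor ((s <-> u) <-> ~((p <-> u) nor p))) <-> p = False <-> False = True
~((((s <-> p) nor s) nor ((s <-> u) <-> ~((p <-> u) nor p))) <-> p) = ~True = False
p nand s = False nand False = True
~((((s <-> p) nor s) nor ((s <-> u) <-> ~((p <-> u) nor p))) <-> p) nand (p nand s) = False nand True = True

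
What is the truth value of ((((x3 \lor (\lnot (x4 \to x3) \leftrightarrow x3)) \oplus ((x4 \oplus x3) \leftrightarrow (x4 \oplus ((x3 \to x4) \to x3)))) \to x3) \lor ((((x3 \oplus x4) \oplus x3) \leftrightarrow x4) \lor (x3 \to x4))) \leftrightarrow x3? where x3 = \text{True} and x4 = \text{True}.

x4 \to x3 = \text{True} \to \text{True} = \text{True}
\lnot (x4 \to x3) = \lnot \text{True} = \text{False}
\lnot (x4 \to x3) \leftrightarrow x3 = \text{False} \leftrightarrow \text{True} = \text{False}
x3 \lor (\lnot (x4 \to x3) \leftrightarrow x3) = \text{True} \lor \text{False} = \text{True}
x4 \oplus x3 = \text{True} \oplus \text{True} = \text{False}
x3 \to x4 = \text{True} \to \text{True} = \text{True}
(x3 \to x4) \to x3 = \text{True} \to \text{True} = \text{True}
x4 \oplus ((x3 \to x4) \to x3) = \text{True} \oplus \text{True} = \text{False}
(x4 \oplus x3) \leftrightarrow (x4 \oplus ((x3 \to x4) \to x3)) = \text{False} \leftrightarrow \text{False} = \text{True}
(x3 \lor (\lnot (x4 \to x3) \leftrightarrow x3)) \oplus ((x4 \oplus x3) \leftrightarrow (x4 \oplus ((x3 \to x4) \to x3))) = \text{True} \oplus \text{True} = \text{False}
((x3 \lor (\lnot (x4 \to x3) \leftrightarrow x3)) \oplus ((x4 \oplus x3) \leftrightarrow (x4 \oplus ((x3 \to x4) \to x3)))) \to x3 = \text{False} \to \text{True} = \text{True}
x3 \oplus x4 = \text{True} \oplus \text{True} = \text{False}
(x3 \oplus x4) \oplus x3 = \text{False} \oplus \text{True} = \text{True}
((x3 \oplus x4) \oplus x3) \leftrightarrow x4 = \text{True} \leftrightarrow \text{True} = \text{True}
x3 \to x4 = \text{True} \to \text{True} = \text{True}
(((x3 \oplus x4) \oplus x3) \leftrightarrow x4) \lor (x3 \to x4) = \text{True} \lor \text{True} = \text{True}
(((x3 \lor (\lnot (x4 \to x3) \leftrightarrow x3)) \oplus ((x4 \oplus x3) \leftrightarrow (x4 \oplus ((x3 \to x4) \to x3)))) \to x3) \lor ((((x3 \oplus x4) \oplus x3) \leftrightarrow x4) \lor (x3 \to x4)) = \text{True} \lor \text{True} = \text{True}
((((x3 \lor (\lnot (x4 \to x3) \leftrightarrow x3)) \oplus ((x4 \oplus x3) \leftrightarrow (x4 \oplus ((x3 \to x4) \to x3)))) \to x3) \lor ((((x3 \oplus x4) \oplus x3) \leftrightarrow x4) \lor (x3 \to x4))) \leftrightarrow x3 = \text{True} \leftrightarrow \text{True} = \text{True}

\text{True}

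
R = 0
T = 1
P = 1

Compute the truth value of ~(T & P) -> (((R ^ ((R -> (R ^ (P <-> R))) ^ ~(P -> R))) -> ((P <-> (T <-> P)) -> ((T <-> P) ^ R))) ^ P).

T & P = 1 & 1 = 1
~(T & P) = ~1 = 0
P <-> R = 1 <-> 0 = 0
R ^ (P <-> R) = 0 ^ 0 = 0
R -> (R ^ (P <-> R)) = 0 -> 0 = 1
P -> R = 1 -> 0 = 0
~(P -> R) = ~0 = 1
(R -> (R ^ (P <-> R))) ^ ~(P -> R) = 1 ^ 1 = 0
R ^ ((R -> (R ^ (P <-> R))) ^ ~(P -> R)) = 0 ^ 0 = 0
T <-> P = 1 <-> 1 = 1
P <-> (T <-> P) = 1 <-> 1 = 1
T <-> P = 1 <-> 1 = 1
(T <-> P) ^ R = 1 ^ 0 = 1
(P <-> (T <-> P)) -> ((T <-> P) ^ R) = 1 -> 1 = 1
(R ^ ((R -> (R ^ (P <-> R))) ^ ~(P -> R))) -> ((P <-> (T <-> P)) -> ((T <-> P) ^ R)) = 0 -> 1 = 1
((R ^ ((R -> (R ^ (P <-> R))) ^ ~(P -> R))) -> ((P <-> (T <-> P)) -> ((T <-> P) ^ R))) ^ P = 1 ^ 1 = 0
~(T & P) -> (((R ^ ((R -> (R ^ (P <-> R))) ^ ~(P -> R))) -> ((P <-> (T <-> P)) -> ((T <-> P) ^ R))) ^ P) = 0 -> 0 = 1

1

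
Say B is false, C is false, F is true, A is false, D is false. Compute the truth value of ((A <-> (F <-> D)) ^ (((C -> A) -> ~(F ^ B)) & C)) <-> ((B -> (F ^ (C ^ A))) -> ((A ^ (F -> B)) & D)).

0

F <-> D = 1 <-> 0 = 0
A <-> (F <-> D) = 0 <-> 0 = 1
C -> A = 0 -> 0 = 1
F ^ B = 1 ^ 0 = 1
~(F ^ B) = ~1 = 0
(C -> A) -> ~(F ^ B) = 1 -> 0 = 0
((C -> A) -> ~(F ^ B)) & C = 0 & 0 = 0
(A <-> (F <-> D)) ^ (((C -> A) -> ~(F ^ B)) & C) = 1 ^ 0 = 1
C ^ A = 0 ^ 0 = 0
F ^ (C ^ A) = 1 ^ 0 = 1
B -> (F ^ (C ^ A)) = 0 -> 1 = 1
F -> B = 1 -> 0 = 0
A ^ (F -> B) = 0 ^ 0 = 0
(A ^ (F -> B)) & D = 0 & 0 = 0
(B -> (F ^ (C ^ A))) -> ((A ^ (F -> B)) & D) = 1 -> 0 = 0
((A <-> (F <-> D)) ^ (((C -> A) -> ~(F ^ B)) & C)) <-> ((B -> (F ^ (C ^ A))) -> ((A ^ (F -> B)) & D)) = 1 <-> 0 = 0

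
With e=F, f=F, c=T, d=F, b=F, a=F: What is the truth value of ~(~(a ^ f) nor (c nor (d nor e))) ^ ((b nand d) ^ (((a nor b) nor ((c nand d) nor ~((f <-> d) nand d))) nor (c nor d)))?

Substituting e=F, f=F, c=T, d=F, b=F, a=F:
a ^ f = F ^ F = F
~(a ^ f) = ~F = T
d nor e = F nor F = T
c nor (d nor e) = T nor T = F
~(a ^ f) nor (c nor (d nor e)) = T nor F = F
~(~(a ^ f) nor (c nor (d nor e))) = ~F = T
b nand d = F nand F = T
a nor b = F nor F = T
c nand d = T nand F = T
f <-> d = F <-> F = T
(f <-> d) nand d = T nand F = T
~((f <-> d) nand d) = ~T = F
(c nand d) nor ~((f <-> d) nand d) = T nor F = F
(a nor b) nor ((c nand d) nor ~((f <-> d) nand d)) = T nor F = F
c nor d = T nor F = F
((a nor b) nor ((c nand d) nor ~((f <-> d) nand d))) nor (c nor d) = F nor F = T
(b nand d) ^ (((a nor b) nor ((c nand d) nor ~((f <-> d) nand d))) nor (c nor d)) = T ^ T = F
~(~(a ^ f) nor (c nor (d nor e))) ^ ((b nand d) ^ (((a nor b) nor ((c nand d) nor ~((f <-> d) nand d))) nor (c nor d))) = T ^ F = T

T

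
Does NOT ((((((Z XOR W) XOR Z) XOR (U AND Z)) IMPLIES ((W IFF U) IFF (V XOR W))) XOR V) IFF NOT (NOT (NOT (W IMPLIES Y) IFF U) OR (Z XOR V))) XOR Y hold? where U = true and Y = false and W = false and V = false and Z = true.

true

Z XOR W = true XOR false = true
(Z XOR W) XOR Z = true XOR true = false
U AND Z = true AND true = true
((Z XOR W) XOR Z) XOR (U AND Z) = false XOR true = true
W IFF U = false IFF true = false
V XOR W = false XOR false = false
(W IFF U) IFF (V XOR W) = false IFF false = true
(((Z XOR W) XOR Z) XOR (U AND Z)) IMPLIES ((W IFF U) IFF (V XOR W)) = true IMPLIES true = true
((((Z XOR W) XOR Z) XOR (U AND Z)) IMPLIES ((W IFF U) IFF (V XOR W))) XOR V = true XOR false = true
W IMPLIES Y = false IMPLIES false = true
NOT (W IMPLIES Y) = NOT true = false
NOT (W IMPLIES Y) IFF U = false IFF true = false
NOT (NOT (W IMPLIES Y) IFF U) = NOT false = true
Z XOR V = true XOR false = true
NOT (NOT (W IMPLIES Y) IFF U) OR (Z XOR V) = true OR true = true
NOT (NOT (NOT (W IMPLIES Y) IFF U) OR (Z XOR V)) = NOT true = false
(((((Z XOR W) XOR Z) XOR (U AND Z)) IMPLIES ((W IFF U) IFF (V XOR W))) XOR V) IFF NOT (NOT (NOT (W IMPLIES Y) IFF U) OR (Z XOR V)) = true IFF false = false
NOT ((((((Z XOR W) XOR Z) XOR (U AND Z)) IMPLIES ((W IFF U) IFF (V XOR W))) XOR V) IFF NOT (NOT (NOT (W IMPLIES Y) IFF U) OR (Z XOR V))) = NOT false = true
NOT ((((((Z XOR W) XOR Z) XOR (U AND Z)) IMPLIES ((W IFF U) IFF (V XOR W))) XOR V) IFF NOT (NOT (NOT (W IMPLIES Y) IFF U) OR (Z XOR V))) XOR Y = true XOR false = true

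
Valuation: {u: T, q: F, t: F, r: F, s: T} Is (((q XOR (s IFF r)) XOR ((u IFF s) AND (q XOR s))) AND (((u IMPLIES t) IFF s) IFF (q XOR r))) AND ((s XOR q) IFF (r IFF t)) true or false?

s IFF r = T IFF F = F
q XOR (s IFF r) = F XOR F = F
u IFF s = T IFF T = T
q XOR s = F XOR T = T
(u IFF s) AND (q XOR s) = T AND T = T
(q XOR (s IFF r)) XOR ((u IFF s) AND (q XOR s)) = F XOR T = T
u IMPLIES t = T IMPLIES F = F
(u IMPLIES t) IFF s = F IFF T = F
q XOR r = F XOR F = F
((u IMPLIES t) IFF s) IFF (q XOR r) = F IFF F = T
((q XOR (s IFF r)) XOR ((u IFF s) AND (q XOR s))) AND (((u IMPLIES t) IFF s) IFF (q XOR r)) = T AND T = T
s XOR q = T XOR F = T
r IFF t = F IFF F = T
(s XOR q) IFF (r IFF t) = T IFF T = T
(((q XOR (s IFF r)) XOR ((u IFF s) AND (q XOR s))) AND (((u IMPLIES t) IFF s) IFF (q XOR r))) AND ((s XOR q) IFF (r IFF t)) = T AND T = T

T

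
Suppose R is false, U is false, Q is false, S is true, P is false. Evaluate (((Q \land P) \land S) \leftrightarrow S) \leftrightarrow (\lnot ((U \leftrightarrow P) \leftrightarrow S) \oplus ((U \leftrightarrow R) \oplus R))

F

Q \land P = F \land F = F
(Q \land P) \land S = F \land T = F
((Q \land P) \land S) \leftrightarrow S = F \leftrightarrow T = F
U \leftrightarrow P = F \leftrightarrow F = T
(U \leftrightarrow P) \leftrightarrow S = T \leftrightarrow T = T
\lnot ((U \leftrightarrow P) \leftrightarrow S) = \lnot T = F
U \leftrightarrow R = F \leftrightarrow F = T
(U \leftrightarrow R) \oplus R = T \oplus F = T
\lnot ((U \leftrightarrow P) \leftrightarrow S) \oplus ((U \leftrightarrow R) \oplus R) = F \oplus T = T
(((Q \land P) \land S) \leftrightarrow S) \leftrightarrow (\lnot ((U \leftrightarrow P) \leftrightarrow S) \oplus ((U \leftrightarrow R) \oplus R)) = F \leftrightarrow T = F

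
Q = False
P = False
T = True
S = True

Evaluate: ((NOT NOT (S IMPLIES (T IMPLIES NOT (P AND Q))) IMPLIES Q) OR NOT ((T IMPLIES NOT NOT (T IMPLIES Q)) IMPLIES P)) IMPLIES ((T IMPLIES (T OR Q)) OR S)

Substituting Q=False, P=False, T=True, S=True:
P AND Q = False AND False = False
NOT (P AND Q) = NOT False = True
T IMPLIES NOT (P AND Q) = True IMPLIES True = True
S IMPLIES (T IMPLIES NOT (P AND Q)) = True IMPLIES True = True
NOT (S IMPLIES (T IMPLIES NOT (P AND Q))) = NOT True = False
NOT NOT (S IMPLIES (T IMPLIES NOT (P AND Q))) = NOT False = True
NOT NOT (S IMPLIES (T IMPLIES NOT (P AND Q))) IMPLIES Q = True IMPLIES False = False
T IMPLIES Q = True IMPLIES False = False
NOT (T IMPLIES Q) = NOT False = True
NOT NOT (T IMPLIES Q) = NOT True = False
T IMPLIES NOT NOT (T IMPLIES Q) = True IMPLIES False = False
(T IMPLIES NOT NOT (T IMPLIES Q)) IMPLIES P = False IMPLIES False = True
NOT ((T IMPLIES NOT NOT (T IMPLIES Q)) IMPLIES P) = NOT True = False
(NOT NOT (S IMPLIES (T IMPLIES NOT (P AND Q))) IMPLIES Q) OR NOT ((T IMPLIES NOT NOT (T IMPLIES Q)) IMPLIES P) = False OR False = False
T OR Q = True OR False = True
T IMPLIES (T OR Q) = True IMPLIES True = True
(T IMPLIES (T OR Q)) OR S = True OR True = True
((NOT NOT (S IMPLIES (T IMPLIES NOT (P AND Q))) IMPLIES Q) OR NOT ((T IMPLIES NOT NOT (T IMPLIES Q)) IMPLIES P)) IMPLIES ((T IMPLIES (T OR Q)) OR S) = False IMPLIES True = True

True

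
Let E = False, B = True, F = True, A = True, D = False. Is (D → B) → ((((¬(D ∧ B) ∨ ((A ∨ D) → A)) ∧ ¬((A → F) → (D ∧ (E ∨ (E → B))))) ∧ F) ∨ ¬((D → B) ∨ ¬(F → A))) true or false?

D → B = False → True = True
D ∧ B = False ∧ True = False
¬(D ∧ B) = ¬False = True
A ∨ D = True ∨ False = True
(A ∨ D) → A = True → True = True
¬(D ∧ B) ∨ ((A ∨ D) → A) = True ∨ True = True
A → F = True → True = True
E → B = False → True = True
E ∨ (E → B) = False ∨ True = True
D ∧ (E ∨ (E → B)) = False ∧ True = False
(A → F) → (D ∧ (E ∨ (E → B))) = True → False = False
¬((A → F) → (D ∧ (E ∨ (E → B)))) = ¬False = True
(¬(D ∧ B) ∨ ((A ∨ D) → A)) ∧ ¬((A → F) → (D ∧ (E ∨ (E → B)))) = True ∧ True = True
((¬(D ∧ B) ∨ ((A ∨ D) → A)) ∧ ¬((A → F) → (D ∧ (E ∨ (E → B))))) ∧ F = True ∧ True = True
D → B = False → True = True
F → A = True → True = True
¬(F → A) = ¬True = False
(D → B) ∨ ¬(F → A) = True ∨ False = True
¬((D → B) ∨ ¬(F → A)) = ¬True = False
(((¬(D ∧ B) ∨ ((A ∨ D) → A)) ∧ ¬((A → F) → (D ∧ (E ∨ (E → B))))) ∧ F) ∨ ¬((D → B) ∨ ¬(F → A)) = True ∨ False = True
(D → B) → ((((¬(D ∧ B) ∨ ((A ∨ D) → A)) ∧ ¬((A → F) → (D ∧ (E ∨ (E → B))))) ∧ F) ∨ ¬((D → B) ∨ ¬(F → A))) = True → True = True

True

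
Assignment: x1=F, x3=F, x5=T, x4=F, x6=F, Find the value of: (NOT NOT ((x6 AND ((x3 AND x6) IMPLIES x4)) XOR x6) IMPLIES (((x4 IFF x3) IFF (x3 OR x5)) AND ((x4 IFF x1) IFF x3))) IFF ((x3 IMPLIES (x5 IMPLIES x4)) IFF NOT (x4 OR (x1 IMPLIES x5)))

x3 AND x6 = F AND F = F
(x3 AND x6) IMPLIES x4 = F IMPLIES F = T
x6 AND ((x3 AND x6) IMPLIES x4) = F AND T = F
(x6 AND ((x3 AND x6) IMPLIES x4)) XOR x6 = F XOR F = F
NOT ((x6 AND ((x3 AND x6) IMPLIES x4)) XOR x6) = NOT F = T
NOT NOT ((x6 AND ((x3 AND x6) IMPLIES x4)) XOR x6) = NOT T = F
x4 IFF x3 = F IFF F = T
x3 OR x5 = F OR T = T
(x4 IFF x3) IFF (x3 OR x5) = T IFF T = T
x4 IFF x1 = F IFF F = T
(x4 IFF x1) IFF x3 = T IFF F = F
((x4 IFF x3) IFF (x3 OR x5)) AND ((x4 IFF x1) IFF x3) = T AND F = F
NOT NOT ((x6 AND ((x3 AND x6) IMPLIES x4)) XOR x6) IMPLIES (((x4 IFF x3) IFF (x3 OR x5)) AND ((x4 IFF x1) IFF x3)) = F IMPLIES F = T
x5 IMPLIES x4 = T IMPLIES F = F
x3 IMPLIES (x5 IMPLIES x4) = F IMPLIES F = T
x1 IMPLIES x5 = F IMPLIES T = T
x4 OR (x1 IMPLIES x5) = F OR T = T
NOT (x4 OR (x1 IMPLIES x5)) = NOT T = F
(x3 IMPLIES (x5 IMPLIES x4)) IFF NOT (x4 OR (x1 IMPLIES x5)) = T IFF F = F
(NOT NOT ((x6 AND ((x3 AND x6) IMPLIES x4)) XOR x6) IMPLIES (((x4 IFF x3) IFF (x3 OR x5)) AND ((x4 IFF x1) IFF x3))) IFF ((x3 IMPLIES (x5 IMPLIES x4)) IFF NOT (x4 OR (x1 IMPLIES x5))) = T IFF F = F

F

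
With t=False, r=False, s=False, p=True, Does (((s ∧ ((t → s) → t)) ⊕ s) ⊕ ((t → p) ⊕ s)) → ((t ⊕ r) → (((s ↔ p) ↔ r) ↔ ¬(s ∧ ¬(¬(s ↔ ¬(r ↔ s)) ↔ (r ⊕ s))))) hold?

True

t → s = False → False = True
(t → s) → t = True → False = False
s ∧ ((t → s) → t) = False ∧ False = False
(s ∧ ((t → s) → t)) ⊕ s = False ⊕ False = False
t → p = False → True = True
(t → p) ⊕ s = True ⊕ False = True
((s ∧ ((t → s) → t)) ⊕ s) ⊕ ((t → p) ⊕ s) = False ⊕ True = True
t ⊕ r = False ⊕ False = False
s ↔ p = False ↔ True = False
(s ↔ p) ↔ r = False ↔ False = True
r ↔ s = False ↔ False = True
¬(r ↔ s) = ¬True = False
s ↔ ¬(r ↔ s) = False ↔ False = True
¬(s ↔ ¬(r ↔ s)) = ¬True = False
r ⊕ s = False ⊕ False = False
¬(s ↔ ¬(r ↔ s)) ↔ (r ⊕ s) = False ↔ False = True
¬(¬(s ↔ ¬(r ↔ s)) ↔ (r ⊕ s)) = ¬True = False
s ∧ ¬(¬(s ↔ ¬(r ↔ s)) ↔ (r ⊕ s)) = False ∧ False = False
¬(s ∧ ¬(¬(s ↔ ¬(r ↔ s)) ↔ (r ⊕ s))) = ¬False = True
((s ↔ p) ↔ r) ↔ ¬(s ∧ ¬(¬(s ↔ ¬(r ↔ s)) ↔ (r ⊕ s))) = True ↔ True = True
(t ⊕ r) → (((s ↔ p) ↔ r) ↔ ¬(s ∧ ¬(¬(s ↔ ¬(r ↔ s)) ↔ (r ⊕ s)))) = False → True = True
(((s ∧ ((t → s) → t)) ⊕ s) ⊕ ((t → p) ⊕ s)) → ((t ⊕ r) → (((s ↔ p) ↔ r) ↔ ¬(s ∧ ¬(¬(s ↔ ¬(r ↔ s)) ↔ (r ⊕ s))))) = True → True = True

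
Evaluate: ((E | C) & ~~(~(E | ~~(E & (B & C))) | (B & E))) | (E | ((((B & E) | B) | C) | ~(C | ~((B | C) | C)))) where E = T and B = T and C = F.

E | C = T | F = T
B & C = T & F = F
E & (B & C) = T & F = F
~(E & (B & C)) = ~F = T
~~(E & (B & C)) = ~T = F
E | ~~(E & (B & C)) = T | F = T
~(E | ~~(E & (B & C))) = ~T = F
B & E = T & T = T
~(E | ~~(E & (B & C))) | (B & E) = F | T = T
~(~(E | ~~(E & (B & C))) | (B & E)) = ~T = F
~~(~(E | ~~(E & (B & C))) | (B & E)) = ~F = T
(E | C) & ~~(~(E | ~~(E & (B & C))) | (B & E)) = T & T = T
B & E = T & T = T
(B & E) | B = T | T = T
((B & E) | B) | C = T | F = T
B | C = T | F = T
(B | C) | C = T | F = T
~((B | C) | C) = ~T = F
C | ~((B | C) | C) = F | F = F
~(C | ~((B | C) | C)) = ~F = T
(((B & E) | B) | C) | ~(C | ~((B | C) | C)) = T | T = T
E | ((((B & E) | B) | C) | ~(C | ~((B | C) | C))) = T | T = T
((E | C) & ~~(~(E | ~~(E & (B & C))) | (B & E))) | (E | ((((B & E) | B) | C) | ~(C | ~((B | C) | C)))) = T | T = T

T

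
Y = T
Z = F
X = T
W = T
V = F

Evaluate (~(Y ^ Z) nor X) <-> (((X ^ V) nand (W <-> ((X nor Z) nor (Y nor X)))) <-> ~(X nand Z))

F

Y ^ Z = T ^ F = T
~(Y ^ Z) = ~T = F
~(Y ^ Z) nor X = F nor T = F
X ^ V = T ^ F = T
X nor Z = T nor F = F
Y nor X = T nor T = F
(X nor Z) nor (Y nor X) = F nor F = T
W <-> ((X nor Z) nor (Y nor X)) = T <-> T = T
(X ^ V) nand (W <-> ((X nor Z) nor (Y nor X))) = T nand T = F
X nand Z = T nand F = T
~(X nand Z) = ~T = F
((X ^ V) nand (W <-> ((X nor Z) nor (Y nor X)))) <-> ~(X nand Z) = F <-> F = T
(~(Y ^ Z) nor X) <-> (((X ^ V) nand (W <-> ((X nor Z) nor (Y nor X)))) <-> ~(X nand Z)) = F <-> T = F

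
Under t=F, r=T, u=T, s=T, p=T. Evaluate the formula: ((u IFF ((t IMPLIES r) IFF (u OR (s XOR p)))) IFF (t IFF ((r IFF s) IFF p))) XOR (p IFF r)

T

t IMPLIES r = F IMPLIES T = T
s XOR p = T XOR T = F
u OR (s XOR p) = T OR F = T
(t IMPLIES r) IFF (u OR (s XOR p)) = T IFF T = T
u IFF ((t IMPLIES r) IFF (u OR (s XOR p))) = T IFF T = T
r IFF s = T IFF T = T
(r IFF s) IFF p = T IFF T = T
t IFF ((r IFF s) IFF p) = F IFF T = F
(u IFF ((t IMPLIES r) IFF (u OR (s XOR p)))) IFF (t IFF ((r IFF s) IFF p)) = T IFF F = F
p IFF r = T IFF T = T
((u IFF ((t IMPLIES r) IFF (u OR (s XOR p)))) IFF (t IFF ((r IFF s) IFF p))) XOR (p IFF r) = F XOR T = T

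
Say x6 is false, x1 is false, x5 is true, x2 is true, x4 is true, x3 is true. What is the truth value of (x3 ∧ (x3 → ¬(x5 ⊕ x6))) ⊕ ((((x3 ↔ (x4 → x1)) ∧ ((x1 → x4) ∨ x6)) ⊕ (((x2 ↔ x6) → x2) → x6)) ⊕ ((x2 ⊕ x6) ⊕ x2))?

F

Substituting x6=F, x1=F, x5=T, x2=T, x4=T, x3=T:
x5 ⊕ x6 = T ⊕ F = T
¬(x5 ⊕ x6) = ¬T = F
x3 → ¬(x5 ⊕ x6) = T → F = F
x3 ∧ (x3 → ¬(x5 ⊕ x6)) = T ∧ F = F
x4 → x1 = T → F = F
x3 ↔ (x4 → x1) = T ↔ F = F
x1 → x4 = F → T = T
(x1 → x4) ∨ x6 = T ∨ F = T
(x3 ↔ (x4 → x1)) ∧ ((x1 → x4) ∨ x6) = F ∧ T = F
x2 ↔ x6 = T ↔ F = F
(x2 ↔ x6) → x2 = F → T = T
((x2 ↔ x6) → x2) → x6 = T → F = F
((x3 ↔ (x4 → x1)) ∧ ((x1 → x4) ∨ x6)) ⊕ (((x2 ↔ x6) → x2) → x6) = F ⊕ F = F
x2 ⊕ x6 = T ⊕ F = T
(x2 ⊕ x6) ⊕ x2 = T ⊕ T = F
(((x3 ↔ (x4 → x1)) ∧ ((x1 → x4) ∨ x6)) ⊕ (((x2 ↔ x6) → x2) → x6)) ⊕ ((x2 ⊕ x6) ⊕ x2) = F ⊕ F = F
(x3 ∧ (x3 → ¬(x5 ⊕ x6))) ⊕ ((((x3 ↔ (x4 → x1)) ∧ ((x1 → x4) ∨ x6)) ⊕ (((x2 ↔ x6) → x2) → x6)) ⊕ ((x2 ⊕ x6) ⊕ x2)) = F ⊕ F = F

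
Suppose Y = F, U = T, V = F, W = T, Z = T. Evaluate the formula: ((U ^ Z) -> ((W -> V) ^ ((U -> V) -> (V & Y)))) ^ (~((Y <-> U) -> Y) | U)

F

U ^ Z = T ^ T = F
W -> V = T -> F = F
U -> V = T -> F = F
V & Y = F & F = F
(U -> V) -> (V & Y) = F -> F = T
(W -> V) ^ ((U -> V) -> (V & Y)) = F ^ T = T
(U ^ Z) -> ((W -> V) ^ ((U -> V) -> (V & Y))) = F -> T = T
Y <-> U = F <-> T = F
(Y <-> U) -> Y = F -> F = T
~((Y <-> U) -> Y) = ~T = F
~((Y <-> U) -> Y) | U = F | T = T
((U ^ Z) -> ((W -> V) ^ ((U -> V) -> (V & Y)))) ^ (~((Y <-> U) -> Y) | U) = T ^ T = F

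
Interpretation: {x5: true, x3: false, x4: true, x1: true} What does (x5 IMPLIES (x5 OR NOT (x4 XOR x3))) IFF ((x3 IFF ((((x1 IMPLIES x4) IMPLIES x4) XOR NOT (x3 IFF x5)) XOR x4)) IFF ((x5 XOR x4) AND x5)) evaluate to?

x4 XOR x3 = true XOR false = true
NOT (x4 XOR x3) = NOT true = false
x5 OR NOT (x4 XOR x3) = true OR false = true
x5 IMPLIES (x5 OR NOT (x4 XOR x3)) = true IMPLIES true = true
x1 IMPLIES x4 = true IMPLIES true = true
(x1 IMPLIES x4) IMPLIES x4 = true IMPLIES true = true
x3 IFF x5 = false IFF true = false
NOT (x3 IFF x5) = NOT false = true
((x1 IMPLIES x4) IMPLIES x4) XOR NOT (x3 IFF x5) = true XOR true = false
(((x1 IMPLIES x4) IMPLIES x4) XOR NOT (x3 IFF x5)) XOR x4 = false XOR true = true
x3 IFF ((((x1 IMPLIES x4) IMPLIES x4) XOR NOT (x3 IFF x5)) XOR x4) = false IFF true = false
x5 XOR x4 = true XOR true = false
(x5 XOR x4) AND x5 = false AND true = false
(x3 IFF ((((x1 IMPLIES x4) IMPLIES x4) XOR NOT (x3 IFF x5)) XOR x4)) IFF ((x5 XOR x4) AND x5) = false IFF false = true
(x5 IMPLIES (x5 OR NOT (x4 XOR x3))) IFF ((x3 IFF ((((x1 IMPLIES x4) IMPLIES x4) XOR NOT (x3 IFF x5)) XOR x4)) IFF ((x5 XOR x4) AND x5)) = true IFF true = true

true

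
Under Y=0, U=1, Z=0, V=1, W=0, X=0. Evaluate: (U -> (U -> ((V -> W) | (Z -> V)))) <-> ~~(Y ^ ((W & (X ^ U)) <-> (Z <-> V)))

1

V -> W = 1 -> 0 = 0
Z -> V = 0 -> 1 = 1
(V -> W) | (Z -> V) = 0 | 1 = 1
U -> ((V -> W) | (Z -> V)) = 1 -> 1 = 1
U -> (U -> ((V -> W) | (Z -> V))) = 1 -> 1 = 1
X ^ U = 0 ^ 1 = 1
W & (X ^ U) = 0 & 1 = 0
Z <-> V = 0 <-> 1 = 0
(W & (X ^ U)) <-> (Z <-> V) = 0 <-> 0 = 1
Y ^ ((W & (X ^ U)) <-> (Z <-> V)) = 0 ^ 1 = 1
~(Y ^ ((W & (X ^ U)) <-> (Z <-> V))) = ~1 = 0
~~(Y ^ ((W & (X ^ U)) <-> (Z <-> V))) = ~0 = 1
(U -> (U -> ((V -> W) | (Z -> V)))) <-> ~~(Y ^ ((W & (X ^ U)) <-> (Z <-> V))) = 1 <-> 1 = 1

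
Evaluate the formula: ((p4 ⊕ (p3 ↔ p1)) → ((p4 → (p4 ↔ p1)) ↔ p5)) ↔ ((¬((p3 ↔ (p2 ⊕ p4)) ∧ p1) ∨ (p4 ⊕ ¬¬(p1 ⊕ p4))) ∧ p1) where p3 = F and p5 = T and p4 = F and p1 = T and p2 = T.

T

p3 ↔ p1 = F ↔ T = F
p4 ⊕ (p3 ↔ p1) = F ⊕ F = F
p4 ↔ p1 = F ↔ T = F
p4 → (p4 ↔ p1) = F → F = T
(p4 → (p4 ↔ p1)) ↔ p5 = T ↔ T = T
(p4 ⊕ (p3 ↔ p1)) → ((p4 → (p4 ↔ p1)) ↔ p5) = F → T = T
p2 ⊕ p4 = T ⊕ F = T
p3 ↔ (p2 ⊕ p4) = F ↔ T = F
(p3 ↔ (p2 ⊕ p4)) ∧ p1 = F ∧ T = F
¬((p3 ↔ (p2 ⊕ p4)) ∧ p1) = ¬F = T
p1 ⊕ p4 = T ⊕ F = T
¬(p1 ⊕ p4) = ¬T = F
¬¬(p1 ⊕ p4) = ¬F = T
p4 ⊕ ¬¬(p1 ⊕ p4) = F ⊕ T = T
¬((p3 ↔ (p2 ⊕ p4)) ∧ p1) ∨ (p4 ⊕ ¬¬(p1 ⊕ p4)) = T ∨ T = T
(¬((p3 ↔ (p2 ⊕ p4)) ∧ p1) ∨ (p4 ⊕ ¬¬(p1 ⊕ p4))) ∧ p1 = T ∧ T = T
((p4 ⊕ (p3 ↔ p1)) → ((p4 → (p4 ↔ p1)) ↔ p5)) ↔ ((¬((p3 ↔ (p2 ⊕ p4)) ∧ p1) ∨ (p4 ⊕ ¬¬(p1 ⊕ p4))) ∧ p1) = T ↔ T = T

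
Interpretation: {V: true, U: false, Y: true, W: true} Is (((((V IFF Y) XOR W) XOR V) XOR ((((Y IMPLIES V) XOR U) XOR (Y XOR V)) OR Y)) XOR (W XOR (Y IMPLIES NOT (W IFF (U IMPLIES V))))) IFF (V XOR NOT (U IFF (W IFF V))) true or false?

V IFF Y = true IFF true = true
(V IFF Y) XOR W = true XOR true = false
((V IFF Y) XOR W) XOR V = false XOR true = true
Y IMPLIES V = true IMPLIES true = true
(Y IMPLIES V) XOR U = true XOR false = true
Y XOR V = true XOR true = false
((Y IMPLIES V) XOR U) XOR (Y XOR V) = true XOR false = true
(((Y IMPLIES V) XOR U) XOR (Y XOR V)) OR Y = true OR true = true
(((V IFF Y) XOR W) XOR V) XOR ((((Y IMPLIES V) XOR U) XOR (Y XOR V)) OR Y) = true XOR true = false
U IMPLIES V = false IMPLIES true = true
W IFF (U IMPLIES V) = true IFF true = true
NOT (W IFF (U IMPLIES V)) = NOT true = false
Y IMPLIES NOT (W IFF (U IMPLIES V)) = true IMPLIES false = false
W XOR (Y IMPLIES NOT (W IFF (U IMPLIES V))) = true XOR false = true
((((V IFF Y) XOR W) XOR V) XOR ((((Y IMPLIES V) XOR U) XOR (Y XOR V)) OR Y)) XOR (W XOR (Y IMPLIES NOT (W IFF (U IMPLIES V)))) = false XOR true = true
W IFF V = true IFF true = true
U IFF (W IFF V) = false IFF true = false
NOT (U IFF (W IFF V)) = NOT false = true
V XOR NOT (U IFF (W IFF V)) = true XOR true = false
(((((V IFF Y) XOR W) XOR V) XOR ((((Y IMPLIES V) XOR U) XOR (Y XOR V)) OR Y)) XOR (W XOR (Y IMPLIES NOT (W IFF (U IMPLIES V))))) IFF (V XOR NOT (U IFF (W IFF V))) = true IFF false = false

false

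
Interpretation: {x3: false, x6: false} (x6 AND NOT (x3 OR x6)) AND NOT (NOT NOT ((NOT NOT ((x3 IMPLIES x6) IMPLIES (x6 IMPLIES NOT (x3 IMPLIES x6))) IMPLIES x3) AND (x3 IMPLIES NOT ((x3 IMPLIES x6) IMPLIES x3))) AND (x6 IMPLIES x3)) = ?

false

x3 OR x6 = false OR false = false
NOT (x3 OR x6) = NOT false = true
x6 AND NOT (x3 OR x6) = false AND true = false
x3 IMPLIES x6 = false IMPLIES false = true
x3 IMPLIES x6 = false IMPLIES false = true
NOT (x3 IMPLIES x6) = NOT true = false
x6 IMPLIES NOT (x3 IMPLIES x6) = false IMPLIES false = true
(x3 IMPLIES x6) IMPLIES (x6 IMPLIES NOT (x3 IMPLIES x6)) = true IMPLIES true = true
NOT ((x3 IMPLIES x6) IMPLIES (x6 IMPLIES NOT (x3 IMPLIES x6))) = NOT true = false
NOT NOT ((x3 IMPLIES x6) IMPLIES (x6 IMPLIES NOT (x3 IMPLIES x6))) = NOT false = true
NOT NOT ((x3 IMPLIES x6) IMPLIES (x6 IMPLIES NOT (x3 IMPLIES x6))) IMPLIES x3 = true IMPLIES false = false
x3 IMPLIES x6 = false IMPLIES false = true
(x3 IMPLIES x6) IMPLIES x3 = true IMPLIES false = false
NOT ((x3 IMPLIES x6) IMPLIES x3) = NOT false = true
x3 IMPLIES NOT ((x3 IMPLIES x6) IMPLIES x3) = false IMPLIES true = true
(NOT NOT ((x3 IMPLIES x6) IMPLIES (x6 IMPLIES NOT (x3 IMPLIES x6))) IMPLIES x3) AND (x3 IMPLIES NOT ((x3 IMPLIES x6) IMPLIES x3)) = false AND true = false
NOT ((NOT NOT ((x3 IMPLIES x6) IMPLIES (x6 IMPLIES NOT (x3 IMPLIES x6))) IMPLIES x3) AND (x3 IMPLIES NOT ((x3 IMPLIES x6) IMPLIES x3))) = NOT false = true
NOT NOT ((NOT NOT ((x3 IMPLIES x6) IMPLIES (x6 IMPLIES NOT (x3 IMPLIES x6))) IMPLIES x3) AND (x3 IMPLIES NOT ((x3 IMPLIES x6) IMPLIES x3))) = NOT true = false
x6 IMPLIES x3 = false IMPLIES false = true
NOT NOT ((NOT NOT ((x3 IMPLIES x6) IMPLIES (x6 IMPLIES NOT (x3 IMPLIES x6))) IMPLIES x3) AND (x3 IMPLIES NOT ((x3 IMPLIES x6) IMPLIES x3))) AND (x6 IMPLIES x3) = false AND true = false
NOT (NOT NOT ((NOT NOT ((x3 IMPLIES x6) IMPLIES (x6 IMPLIES NOT (x3 IMPLIES x6))) IMPLIES x3) AND (x3 IMPLIES NOT ((x3 IMPLIES x6) IMPLIES x3))) AND (x6 IMPLIES x3)) = NOT false = true
(x6 AND NOT (x3 OR x6)) AND NOT (NOT NOT ((NOT NOT ((x3 IMPLIES x6) IMPLIES (x6 IMPLIES NOT (x3 IMPLIES x6))) IMPLIES x3) AND (x3 IMPLIES NOT ((x3 IMPLIES x6) IMPLIES x3))) AND (x6 IMPLIES x3)) = false AND true = false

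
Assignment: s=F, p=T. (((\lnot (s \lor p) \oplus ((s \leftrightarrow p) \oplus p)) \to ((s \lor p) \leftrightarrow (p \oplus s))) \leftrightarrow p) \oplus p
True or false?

s \lor p = F \lor T = T
\lnot (s \lor p) = \lnot T = F
s \leftrightarrow p = F \leftrightarrow T = F
(s \leftrightarrow p) \oplus p = F \oplus T = T
\lnot (s \lor p) \oplus ((s \leftrightarrow p) \oplus p) = F \oplus T = T
s \lor p = F \lor T = T
p \oplus s = T \oplus F = T
(s \lor p) \leftrightarrow (p \oplus s) = T \leftrightarrow T = T
(\lnot (s \lor p) \oplus ((s \leftrightarrow p) \oplus p)) \to ((s \lor p) \leftrightarrow (p \oplus s)) = T \to T = T
((\lnot (s \lor p) \oplus ((s \leftrightarrow p) \oplus p)) \to ((s \lor p) \leftrightarrow (p \oplus s))) \leftrightarrow p = T \leftrightarrow T = T
(((\lnot (s \lor p) \oplus ((s \leftrightarrow p) \oplus p)) \to ((s \lor p) \leftrightarrow (p \oplus s))) \leftrightarrow p) \oplus p = T \oplus T = F

F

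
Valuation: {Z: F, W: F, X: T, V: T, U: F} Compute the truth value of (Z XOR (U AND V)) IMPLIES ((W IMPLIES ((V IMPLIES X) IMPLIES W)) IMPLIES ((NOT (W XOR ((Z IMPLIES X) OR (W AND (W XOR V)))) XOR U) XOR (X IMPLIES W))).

Substituting Z=F, W=F, X=T, V=T, U=F:
U AND V = F AND T = F
Z XOR (U AND V) = F XOR F = F
V IMPLIES X = T IMPLIES T = T
(V IMPLIES X) IMPLIES W = T IMPLIES F = F
W IMPLIES ((V IMPLIES X) IMPLIES W) = F IMPLIES F = T
Z IMPLIES X = F IMPLIES T = T
W XOR V = F XOR T = T
W AND (W XOR V) = F AND T = F
(Z IMPLIES X) OR (W AND (W XOR V)) = T OR F = T
W XOR ((Z IMPLIES X) OR (W AND (W XOR V))) = F XOR T = T
NOT (W XOR ((Z IMPLIES X) OR (W AND (W XOR V)))) = NOT T = F
NOT (W XOR ((Z IMPLIES X) OR (W AND (W XOR V)))) XOR U = F XOR F = F
X IMPLIES W = T IMPLIES F = F
(NOT (W XOR ((Z IMPLIES X) OR (W AND (W XOR V)))) XOR U) XOR (X IMPLIES W) = F XOR F = F
(W IMPLIES ((V IMPLIES X) IMPLIES W)) IMPLIES ((NOT (W XOR ((Z IMPLIES X) OR (W AND (W XOR V)))) XOR U) XOR (X IMPLIES W)) = T IMPLIES F = F
(Z XOR (U AND V)) IMPLIES ((W IMPLIES ((V IMPLIES X) IMPLIES W)) IMPLIES ((NOT (W XOR ((Z IMPLIES X) OR (W AND (W XOR V)))) XOR U) XOR (X IMPLIES W))) = F IMPLIES F = T

T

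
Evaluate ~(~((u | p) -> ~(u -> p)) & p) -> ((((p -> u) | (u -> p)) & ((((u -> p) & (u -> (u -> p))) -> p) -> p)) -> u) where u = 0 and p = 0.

0

Substituting u=0, p=0:
u | p = 0 | 0 = 0
u -> p = 0 -> 0 = 1
~(u -> p) = ~1 = 0
(u | p) -> ~(u -> p) = 0 -> 0 = 1
~((u | p) -> ~(u -> p)) = ~1 = 0
~((u | p) -> ~(u -> p)) & p = 0 & 0 = 0
~(~((u | p) -> ~(u -> p)) & p) = ~0 = 1
p -> u = 0 -> 0 = 1
u -> p = 0 -> 0 = 1
(p -> u) | (u -> p) = 1 | 1 = 1
u -> p = 0 -> 0 = 1
u -> p = 0 -> 0 = 1
u -> (u -> p) = 0 -> 1 = 1
(u -> p) & (u -> (u -> p)) = 1 & 1 = 1
((u -> p) & (u -> (u -> p))) -> p = 1 -> 0 = 0
(((u -> p) & (u -> (u -> p))) -> p) -> p = 0 -> 0 = 1
((p -> u) | (u -> p)) & ((((u -> p) & (u -> (u -> p))) -> p) -> p) = 1 & 1 = 1
(((p -> u) | (u -> p)) & ((((u -> p) & (u -> (u -> p))) -> p) -> p)) -> u = 1 -> 0 = 0
~(~((u | p) -> ~(u -> p)) & p) -> ((((p -> u) | (u -> p)) & ((((u -> p) & (u -> (u -> p))) -> p) -> p)) -> u) = 1 -> 0 = 0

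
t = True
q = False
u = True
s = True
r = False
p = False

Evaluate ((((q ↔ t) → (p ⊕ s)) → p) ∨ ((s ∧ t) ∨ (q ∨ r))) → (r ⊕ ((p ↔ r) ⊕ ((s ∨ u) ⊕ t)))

q ↔ t = False ↔ True = False
p ⊕ s = False ⊕ True = True
(q ↔ t) → (p ⊕ s) = False → True = True
((q ↔ t) → (p ⊕ s)) → p = True → False = False
s ∧ t = True ∧ True = True
q ∨ r = False ∨ False = False
(s ∧ t) ∨ (q ∨ r) = True ∨ False = True
(((q ↔ t) → (p ⊕ s)) → p) ∨ ((s ∧ t) ∨ (q ∨ r)) = False ∨ True = True
p ↔ r = False ↔ False = True
s ∨ u = True ∨ True = True
(s ∨ u) ⊕ t = True ⊕ True = False
(p ↔ r) ⊕ ((s ∨ u) ⊕ t) = True ⊕ False = True
r ⊕ ((p ↔ r) ⊕ ((s ∨ u) ⊕ t)) = False ⊕ True = True
((((q ↔ t) → (p ⊕ s)) → p) ∨ ((s ∧ t) ∨ (q ∨ r))) → (r ⊕ ((p ↔ r) ⊕ ((s ∨ u) ⊕ t))) = True → True = True

True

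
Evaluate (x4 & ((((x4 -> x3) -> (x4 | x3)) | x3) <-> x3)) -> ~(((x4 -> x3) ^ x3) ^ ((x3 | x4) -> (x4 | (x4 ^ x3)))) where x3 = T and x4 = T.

F

Substituting x3=T, x4=T:
x4 -> x3 = T -> T = T
x4 | x3 = T | T = T
(x4 -> x3) -> (x4 | x3) = T -> T = T
((x4 -> x3) -> (x4 | x3)) | x3 = T | T = T
(((x4 -> x3) -> (x4 | x3)) | x3) <-> x3 = T <-> T = T
x4 & ((((x4 -> x3) -> (x4 | x3)) | x3) <-> x3) = T & T = T
x4 -> x3 = T -> T = T
(x4 -> x3) ^ x3 = T ^ T = F
x3 | x4 = T | T = T
x4 ^ x3 = T ^ T = F
x4 | (x4 ^ x3) = T | F = T
(x3 | x4) -> (x4 | (x4 ^ x3)) = T -> T = T
((x4 -> x3) ^ x3) ^ ((x3 | x4) -> (x4 | (x4 ^ x3))) = F ^ T = T
~(((x4 -> x3) ^ x3) ^ ((x3 | x4) -> (x4 | (x4 ^ x3)))) = ~T = F
(x4 & ((((x4 -> x3) -> (x4 | x3)) | x3) <-> x3)) -> ~(((x4 -> x3) ^ x3) ^ ((x3 | x4) -> (x4 | (x4 ^ x3)))) = T -> F = F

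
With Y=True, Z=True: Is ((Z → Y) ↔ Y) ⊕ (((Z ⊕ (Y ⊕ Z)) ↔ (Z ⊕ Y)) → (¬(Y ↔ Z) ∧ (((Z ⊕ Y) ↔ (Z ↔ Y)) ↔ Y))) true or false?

False

Substituting Y=True, Z=True:
Z → Y = True → True = True
(Z → Y) ↔ Y = True ↔ True = True
Y ⊕ Z = True ⊕ True = False
Z ⊕ (Y ⊕ Z) = True ⊕ False = True
Z ⊕ Y = True ⊕ True = False
(Z ⊕ (Y ⊕ Z)) ↔ (Z ⊕ Y) = True ↔ False = False
Y ↔ Z = True ↔ True = True
¬(Y ↔ Z) = ¬True = False
Z ⊕ Y = True ⊕ True = False
Z ↔ Y = True ↔ True = True
(Z ⊕ Y) ↔ (Z ↔ Y) = False ↔ True = False
((Z ⊕ Y) ↔ (Z ↔ Y)) ↔ Y = False ↔ True = False
¬(Y ↔ Z) ∧ (((Z ⊕ Y) ↔ (Z ↔ Y)) ↔ Y) = False ∧ False = False
((Z ⊕ (Y ⊕ Z)) ↔ (Z ⊕ Y)) → (¬(Y ↔ Z) ∧ (((Z ⊕ Y) ↔ (Z ↔ Y)) ↔ Y)) = False → False = True
((Z → Y) ↔ Y) ⊕ (((Z ⊕ (Y ⊕ Z)) ↔ (Z ⊕ Y)) → (¬(Y ↔ Z) ∧ (((Z ⊕ Y) ↔ (Z ↔ Y)) ↔ Y))) = True ⊕ True = False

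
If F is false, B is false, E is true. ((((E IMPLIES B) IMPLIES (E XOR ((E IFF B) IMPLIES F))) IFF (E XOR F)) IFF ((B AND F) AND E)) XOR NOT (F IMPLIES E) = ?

false

E IMPLIES B = true IMPLIES false = false
E IFF B = true IFF false = false
(E IFF B) IMPLIES F = false IMPLIES false = true
E XOR ((E IFF B) IMPLIES F) = true XOR true = false
(E IMPLIES B) IMPLIES (E XOR ((E IFF B) IMPLIES F)) = false IMPLIES false = true
E XOR F = true XOR false = true
((E IMPLIES B) IMPLIES (E XOR ((E IFF B) IMPLIES F))) IFF (E XOR F) = true IFF true = true
B AND F = false AND false = false
(B AND F) AND E = false AND true = false
(((E IMPLIES B) IMPLIES (E XOR ((E IFF B) IMPLIES F))) IFF (E XOR F)) IFF ((B AND F) AND E) = true IFF false = false
F IMPLIES E = false IMPLIES true = true
NOT (F IMPLIES E) = NOT true = false
((((E IMPLIES B) IMPLIES (E XOR ((E IFF B) IMPLIES F))) IFF (E XOR F)) IFF ((B AND F) AND E)) XOR NOT (F IMPLIES E) = false XOR false = false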